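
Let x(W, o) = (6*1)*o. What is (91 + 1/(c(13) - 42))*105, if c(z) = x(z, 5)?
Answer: 38185/4 ≈ 9546.3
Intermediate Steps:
x(W, o) = 6*o
c(z) = 30 (c(z) = 6*5 = 30)
(91 + 1/(c(13) - 42))*105 = (91 + 1/(30 - 42))*105 = (91 + 1/(-12))*105 = (91 - 1/12)*105 = (1091/12)*105 = 38185/4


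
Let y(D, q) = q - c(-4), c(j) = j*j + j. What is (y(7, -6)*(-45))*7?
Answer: 5670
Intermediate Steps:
c(j) = j + j² (c(j) = j² + j = j + j²)
y(D, q) = -12 + q (y(D, q) = q - (-4)*(1 - 4) = q - (-4)*(-3) = q - 1*12 = q - 12 = -12 + q)
(y(7, -6)*(-45))*7 = ((-12 - 6)*(-45))*7 = -18*(-45)*7 = 810*7 = 5670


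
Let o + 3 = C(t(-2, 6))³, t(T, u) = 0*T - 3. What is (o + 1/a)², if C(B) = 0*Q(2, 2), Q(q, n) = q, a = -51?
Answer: 23716/2601 ≈ 9.1180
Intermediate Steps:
t(T, u) = -3 (t(T, u) = 0 - 3 = -3)
C(B) = 0 (C(B) = 0*2 = 0)
o = -3 (o = -3 + 0³ = -3 + 0 = -3)
(o + 1/a)² = (-3 + 1/(-51))² = (-3 - 1/51)² = (-154/51)² = 23716/2601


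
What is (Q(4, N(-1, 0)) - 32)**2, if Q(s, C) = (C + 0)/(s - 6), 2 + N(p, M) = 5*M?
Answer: 961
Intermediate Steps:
N(p, M) = -2 + 5*M
Q(s, C) = C/(-6 + s)
(Q(4, N(-1, 0)) - 32)**2 = ((-2 + 5*0)/(-6 + 4) - 32)**2 = ((-2 + 0)/(-2) - 32)**2 = (-2*(-1/2) - 32)**2 = (1 - 32)**2 = (-31)**2 = 961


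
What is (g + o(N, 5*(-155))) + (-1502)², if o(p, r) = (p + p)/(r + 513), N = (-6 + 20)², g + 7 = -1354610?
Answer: 118081501/131 ≈ 9.0139e+5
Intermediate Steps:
g = -1354617 (g = -7 - 1354610 = -1354617)
N = 196 (N = 14² = 196)
o(p, r) = 2*p/(513 + r) (o(p, r) = (2*p)/(513 + r) = 2*p/(513 + r))
(g + o(N, 5*(-155))) + (-1502)² = (-1354617 + 2*196/(513 + 5*(-155))) + (-1502)² = (-1354617 + 2*196/(513 - 775)) + 2256004 = (-1354617 + 2*196/(-262)) + 2256004 = (-1354617 + 2*196*(-1/262)) + 2256004 = (-1354617 - 196/131) + 2256004 = -177455023/131 + 2256004 = 118081501/131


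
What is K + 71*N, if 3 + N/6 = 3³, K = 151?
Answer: 10375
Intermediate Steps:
N = 144 (N = -18 + 6*3³ = -18 + 6*27 = -18 + 162 = 144)
K + 71*N = 151 + 71*144 = 151 + 10224 = 10375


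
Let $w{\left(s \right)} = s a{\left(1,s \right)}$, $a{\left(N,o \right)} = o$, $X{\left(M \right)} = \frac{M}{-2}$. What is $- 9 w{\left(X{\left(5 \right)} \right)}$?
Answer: $- \frac{225}{4} \approx -56.25$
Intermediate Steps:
$X{\left(M \right)} = - \frac{M}{2}$ ($X{\left(M \right)} = M \left(- \frac{1}{2}\right) = - \frac{M}{2}$)
$w{\left(s \right)} = s^{2}$ ($w{\left(s \right)} = s s = s^{2}$)
$- 9 w{\left(X{\left(5 \right)} \right)} = - 9 \left(\left(- \frac{1}{2}\right) 5\right)^{2} = - 9 \left(- \frac{5}{2}\right)^{2} = \left(-9\right) \frac{25}{4} = - \frac{225}{4}$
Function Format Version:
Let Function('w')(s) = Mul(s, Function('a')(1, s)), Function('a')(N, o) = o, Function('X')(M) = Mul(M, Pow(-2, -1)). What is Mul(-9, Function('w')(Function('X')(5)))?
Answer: Rational(-225, 4) ≈ -56.250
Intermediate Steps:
Function('X')(M) = Mul(Rational(-1, 2), M) (Function('X')(M) = Mul(M, Rational(-1, 2)) = Mul(Rational(-1, 2), M))
Function('w')(s) = Pow(s, 2) (Function('w')(s) = Mul(s, s) = Pow(s, 2))
Mul(-9, Function('w')(Function('X')(5))) = Mul(-9, Pow(Mul(Rational(-1, 2), 5), 2)) = Mul(-9, Pow(Rational(-5, 2), 2)) = Mul(-9, Rational(25, 4)) = Rational(-225, 4)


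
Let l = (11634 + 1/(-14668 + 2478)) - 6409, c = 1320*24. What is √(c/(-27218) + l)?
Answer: √143763743159018507110/165893710 ≈ 72.276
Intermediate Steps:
c = 31680
l = 63692749/12190 (l = (11634 + 1/(-12190)) - 6409 = (11634 - 1/12190) - 6409 = 141818459/12190 - 6409 = 63692749/12190 ≈ 5225.0)
√(c/(-27218) + l) = √(31680/(-27218) + 63692749/12190) = √(31680*(-1/27218) + 63692749/12190) = √(-15840/13609 + 63692749/12190) = √(866601531541/165893710) = √143763743159018507110/165893710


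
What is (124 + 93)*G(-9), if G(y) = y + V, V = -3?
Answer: -2604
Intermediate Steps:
G(y) = -3 + y (G(y) = y - 3 = -3 + y)
(124 + 93)*G(-9) = (124 + 93)*(-3 - 9) = 217*(-12) = -2604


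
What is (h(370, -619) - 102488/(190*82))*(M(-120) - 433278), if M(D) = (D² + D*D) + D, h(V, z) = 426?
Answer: -660970713504/3895 ≈ -1.6970e+8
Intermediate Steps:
M(D) = D + 2*D² (M(D) = (D² + D²) + D = 2*D² + D = D + 2*D²)
(h(370, -619) - 102488/(190*82))*(M(-120) - 433278) = (426 - 102488/(190*82))*(-120*(1 + 2*(-120)) - 433278) = (426 - 102488/15580)*(-120*(1 - 240) - 433278) = (426 - 102488*1/15580)*(-120*(-239) - 433278) = (426 - 25622/3895)*(28680 - 433278) = (1633648/3895)*(-404598) = -660970713504/3895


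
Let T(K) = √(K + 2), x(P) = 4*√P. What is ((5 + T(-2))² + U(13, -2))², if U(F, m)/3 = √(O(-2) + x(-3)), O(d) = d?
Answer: (25 + 3*√2*√(-1 + 2*I*√3))² ≈ 849.13 + 384.26*I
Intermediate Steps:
U(F, m) = 3*√(-2 + 4*I*√3) (U(F, m) = 3*√(-2 + 4*√(-3)) = 3*√(-2 + 4*(I*√3)) = 3*√(-2 + 4*I*√3))
T(K) = √(2 + K)
((5 + T(-2))² + U(13, -2))² = ((5 + √(2 - 2))² + 3*√(-2 + 4*I*√3))² = ((5 + √0)² + 3*√(-2 + 4*I*√3))² = ((5 + 0)² + 3*√(-2 + 4*I*√3))² = (5² + 3*√(-2 + 4*I*√3))² = (25 + 3*√(-2 + 4*I*√3))²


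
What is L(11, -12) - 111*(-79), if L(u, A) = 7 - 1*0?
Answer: 8776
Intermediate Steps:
L(u, A) = 7 (L(u, A) = 7 + 0 = 7)
L(11, -12) - 111*(-79) = 7 - 111*(-79) = 7 + 8769 = 8776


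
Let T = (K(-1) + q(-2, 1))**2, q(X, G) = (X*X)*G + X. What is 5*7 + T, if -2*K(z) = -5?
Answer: 221/4 ≈ 55.250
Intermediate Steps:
K(z) = 5/2 (K(z) = -1/2*(-5) = 5/2)
q(X, G) = X + G*X**2 (q(X, G) = X**2*G + X = G*X**2 + X = X + G*X**2)
T = 81/4 (T = (5/2 - 2*(1 + 1*(-2)))**2 = (5/2 - 2*(1 - 2))**2 = (5/2 - 2*(-1))**2 = (5/2 + 2)**2 = (9/2)**2 = 81/4 ≈ 20.250)
5*7 + T = 5*7 + 81/4 = 35 + 81/4 = 221/4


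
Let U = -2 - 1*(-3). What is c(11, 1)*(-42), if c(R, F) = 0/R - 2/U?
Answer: 84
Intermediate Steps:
U = 1 (U = -2 + 3 = 1)
c(R, F) = -2 (c(R, F) = 0/R - 2/1 = 0 - 2*1 = 0 - 2 = -2)
c(11, 1)*(-42) = -2*(-42) = 84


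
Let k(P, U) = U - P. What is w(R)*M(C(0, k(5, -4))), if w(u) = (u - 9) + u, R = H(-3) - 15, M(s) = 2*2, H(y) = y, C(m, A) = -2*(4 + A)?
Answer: -180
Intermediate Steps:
C(m, A) = -8 - 2*A
M(s) = 4
R = -18 (R = -3 - 15 = -18)
w(u) = -9 + 2*u (w(u) = (-9 + u) + u = -9 + 2*u)
w(R)*M(C(0, k(5, -4))) = (-9 + 2*(-18))*4 = (-9 - 36)*4 = -45*4 = -180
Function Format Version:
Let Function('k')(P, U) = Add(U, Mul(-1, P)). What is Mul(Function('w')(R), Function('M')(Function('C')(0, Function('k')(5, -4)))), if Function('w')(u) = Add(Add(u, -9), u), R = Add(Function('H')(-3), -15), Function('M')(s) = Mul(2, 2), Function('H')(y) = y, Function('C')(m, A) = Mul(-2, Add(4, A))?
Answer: -180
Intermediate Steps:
Function('C')(m, A) = Add(-8, Mul(-2, A))
Function('M')(s) = 4
R = -18 (R = Add(-3, -15) = -18)
Function('w')(u) = Add(-9, Mul(2, u)) (Function('w')(u) = Add(Add(-9, u), u) = Add(-9, Mul(2, u)))
Mul(Function('w')(R), Function('M')(Function('C')(0, Function('k')(5, -4)))) = Mul(Add(-9, Mul(2, -18)), 4) = Mul(Add(-9, -36), 4) = Mul(-45, 4) = -180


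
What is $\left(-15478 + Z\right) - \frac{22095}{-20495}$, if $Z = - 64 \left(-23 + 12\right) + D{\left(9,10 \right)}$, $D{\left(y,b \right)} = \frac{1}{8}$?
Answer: $- \frac{484429557}{32792} \approx -14773.0$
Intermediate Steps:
$D{\left(y,b \right)} = \frac{1}{8}$
$Z = \frac{5633}{8}$ ($Z = - 64 \left(-23 + 12\right) + \frac{1}{8} = \left(-64\right) \left(-11\right) + \frac{1}{8} = 704 + \frac{1}{8} = \frac{5633}{8} \approx 704.13$)
$\left(-15478 + Z\right) - \frac{22095}{-20495} = \left(-15478 + \frac{5633}{8}\right) - \frac{22095}{-20495} = - \frac{118191}{8} - - \frac{4419}{4099} = - \frac{118191}{8} + \frac{4419}{4099} = - \frac{484429557}{32792}$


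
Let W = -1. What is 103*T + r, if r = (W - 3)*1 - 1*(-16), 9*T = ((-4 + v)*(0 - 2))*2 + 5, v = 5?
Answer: 211/9 ≈ 23.444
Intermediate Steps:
T = ⅑ (T = (((-4 + 5)*(0 - 2))*2 + 5)/9 = ((1*(-2))*2 + 5)/9 = (-2*2 + 5)/9 = (-4 + 5)/9 = (⅑)*1 = ⅑ ≈ 0.11111)
r = 12 (r = (-1 - 3)*1 - 1*(-16) = -4*1 + 16 = -4 + 16 = 12)
103*T + r = 103*(⅑) + 12 = 103/9 + 12 = 211/9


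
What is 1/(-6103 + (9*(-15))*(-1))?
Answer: -1/5968 ≈ -0.00016756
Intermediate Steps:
1/(-6103 + (9*(-15))*(-1)) = 1/(-6103 - 135*(-1)) = 1/(-6103 + 135) = 1/(-5968) = -1/5968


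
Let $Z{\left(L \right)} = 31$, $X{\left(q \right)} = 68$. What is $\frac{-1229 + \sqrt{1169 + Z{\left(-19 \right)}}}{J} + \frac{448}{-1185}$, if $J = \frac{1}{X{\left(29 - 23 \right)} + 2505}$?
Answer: $- \frac{3747227593}{1185} + 51460 \sqrt{3} \approx -3.0731 \cdot 10^{6}$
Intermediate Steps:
$J = \frac{1}{2573}$ ($J = \frac{1}{68 + 2505} = \frac{1}{2573} \approx 0.00038865$)
$\frac{-1229 + \sqrt{1169 + Z{\left(-19 \right)}}}{J} + \frac{448}{-1185} = \left(-1229 + \sqrt{1169 + 31}\right) \frac{1}{\frac{1}{2573}} + \frac{448}{-1185} = \left(-1229 + \sqrt{1200}\right) 2573 + 448 \left(- \frac{1}{1185}\right) = \left(-1229 + 20 \sqrt{3}\right) 2573 - \frac{448}{1185} = \left(-3162217 + 51460 \sqrt{3}\right) - \frac{448}{1185} = - \frac{3747227593}{1185} + 51460 \sqrt{3}$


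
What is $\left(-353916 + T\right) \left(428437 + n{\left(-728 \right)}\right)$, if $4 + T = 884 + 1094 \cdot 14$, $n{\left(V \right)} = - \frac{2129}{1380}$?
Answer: $- \frac{9983694360866}{69} \approx -1.4469 \cdot 10^{11}$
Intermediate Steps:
$n{\left(V \right)} = - \frac{2129}{1380}$ ($n{\left(V \right)} = \left(-2129\right) \frac{1}{1380} = - \frac{2129}{1380}$)
$T = 16196$ ($T = -4 + \left(884 + 1094 \cdot 14\right) = -4 + \left(884 + 15316\right) = -4 + 16200 = 16196$)
$\left(-353916 + T\right) \left(428437 + n{\left(-728 \right)}\right) = \left(-353916 + 16196\right) \left(428437 - \frac{2129}{1380}\right) = \left(-337720\right) \frac{591240931}{1380} = - \frac{9983694360866}{69}$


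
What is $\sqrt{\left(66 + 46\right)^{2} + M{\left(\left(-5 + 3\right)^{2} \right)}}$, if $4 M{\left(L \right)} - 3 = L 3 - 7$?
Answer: $3 \sqrt{1394} \approx 112.01$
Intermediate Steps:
$M{\left(L \right)} = -1 + \frac{3 L}{4}$ ($M{\left(L \right)} = \frac{3}{4} + \frac{L 3 - 7}{4} = \frac{3}{4} + \frac{3 L - 7}{4} = \frac{3}{4} + \frac{-7 + 3 L}{4} = \frac{3}{4} + \left(- \frac{7}{4} + \frac{3 L}{4}\right) = -1 + \frac{3 L}{4}$)
$\sqrt{\left(66 + 46\right)^{2} + M{\left(\left(-5 + 3\right)^{2} \right)}} = \sqrt{\left(66 + 46\right)^{2} - \left(1 - \frac{3 \left(-5 + 3\right)^{2}}{4}\right)} = \sqrt{112^{2} - \left(1 - \frac{3 \left(-2\right)^{2}}{4}\right)} = \sqrt{12544 + \left(-1 + \frac{3}{4} \cdot 4\right)} = \sqrt{12544 + \left(-1 + 3\right)} = \sqrt{12544 + 2} = \sqrt{12546} = 3 \sqrt{1394}$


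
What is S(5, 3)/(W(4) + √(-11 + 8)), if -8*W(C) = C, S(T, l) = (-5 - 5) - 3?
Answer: 2 + 4*I*√3 ≈ 2.0 + 6.9282*I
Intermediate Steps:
S(T, l) = -13 (S(T, l) = -10 - 3 = -13)
W(C) = -C/8
S(5, 3)/(W(4) + √(-11 + 8)) = -13/(-⅛*4 + √(-11 + 8)) = -13/(-½ + √(-3)) = -13/(-½ + I*√3)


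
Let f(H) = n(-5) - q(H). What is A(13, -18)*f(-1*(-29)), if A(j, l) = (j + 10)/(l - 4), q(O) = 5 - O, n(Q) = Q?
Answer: -437/22 ≈ -19.864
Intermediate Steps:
A(j, l) = (10 + j)/(-4 + l)
f(H) = -10 + H (f(H) = -5 - (5 - H) = -5 + (-5 + H) = -10 + H)
A(13, -18)*f(-1*(-29)) = ((10 + 13)/(-4 - 18))*(-10 - 1*(-29)) = (23/(-22))*(-10 + 29) = -1/22*23*19 = -23/22*19 = -437/22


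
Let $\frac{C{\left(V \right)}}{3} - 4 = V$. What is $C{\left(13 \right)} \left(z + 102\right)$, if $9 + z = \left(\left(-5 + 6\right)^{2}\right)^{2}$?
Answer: $4794$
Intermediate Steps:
$C{\left(V \right)} = 12 + 3 V$
$z = -8$ ($z = -9 + \left(\left(-5 + 6\right)^{2}\right)^{2} = -9 + \left(1^{2}\right)^{2} = -9 + 1^{2} = -9 + 1 = -8$)
$C{\left(13 \right)} \left(z + 102\right) = \left(12 + 3 \cdot 13\right) \left(-8 + 102\right) = \left(12 + 39\right) 94 = 51 \cdot 94 = 4794$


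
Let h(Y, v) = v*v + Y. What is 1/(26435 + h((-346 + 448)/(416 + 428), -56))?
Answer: 422/12479013 ≈ 3.3817e-5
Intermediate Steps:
h(Y, v) = Y + v² (h(Y, v) = v² + Y = Y + v²)
1/(26435 + h((-346 + 448)/(416 + 428), -56)) = 1/(26435 + ((-346 + 448)/(416 + 428) + (-56)²)) = 1/(26435 + (102/844 + 3136)) = 1/(26435 + (102*(1/844) + 3136)) = 1/(26435 + (51/422 + 3136)) = 1/(26435 + 1323443/422) = 1/(12479013/422) = 422/12479013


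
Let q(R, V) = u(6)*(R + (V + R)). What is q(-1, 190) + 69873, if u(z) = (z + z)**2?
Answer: 96945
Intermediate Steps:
u(z) = 4*z**2 (u(z) = (2*z)**2 = 4*z**2)
q(R, V) = 144*V + 288*R (q(R, V) = (4*6**2)*(R + (V + R)) = (4*36)*(R + (R + V)) = 144*(V + 2*R) = 144*V + 288*R)
q(-1, 190) + 69873 = (144*190 + 288*(-1)) + 69873 = (27360 - 288) + 69873 = 27072 + 69873 = 96945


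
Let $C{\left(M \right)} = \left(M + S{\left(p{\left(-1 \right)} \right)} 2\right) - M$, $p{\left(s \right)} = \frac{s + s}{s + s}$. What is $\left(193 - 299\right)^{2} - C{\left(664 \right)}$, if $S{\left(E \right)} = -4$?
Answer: $11244$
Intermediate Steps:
$p{\left(s \right)} = 1$ ($p{\left(s \right)} = \frac{2 s}{2 s} = 2 s \frac{1}{2 s} = 1$)
$C{\left(M \right)} = -8$ ($C{\left(M \right)} = \left(M - 8\right) - M = \left(-8 + M\right) - M = -8$)
$\left(193 - 299\right)^{2} - C{\left(664 \right)} = \left(193 - 299\right)^{2} - -8 = \left(-106\right)^{2} + 8 = 11236 + 8 = 11244$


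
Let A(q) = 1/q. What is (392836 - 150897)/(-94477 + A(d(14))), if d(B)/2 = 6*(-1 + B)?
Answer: -37742484/14738411 ≈ -2.5608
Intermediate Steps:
d(B) = -12 + 12*B (d(B) = 2*(6*(-1 + B)) = 2*(-6 + 6*B) = -12 + 12*B)
(392836 - 150897)/(-94477 + A(d(14))) = (392836 - 150897)/(-94477 + 1/(-12 + 12*14)) = 241939/(-94477 + 1/(-12 + 168)) = 241939/(-94477 + 1/156) = 241939/(-14738411/156) = 241939*(-156/14738411) = -37742484/14738411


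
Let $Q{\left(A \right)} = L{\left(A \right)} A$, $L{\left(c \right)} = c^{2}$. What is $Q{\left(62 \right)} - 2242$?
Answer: $236086$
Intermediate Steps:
$Q{\left(A \right)} = A^{3}$ ($Q{\left(A \right)} = A^{2} A = A^{3}$)
$Q{\left(62 \right)} - 2242 = 62^{3} - 2242 = 238328 - 2242 = 236086$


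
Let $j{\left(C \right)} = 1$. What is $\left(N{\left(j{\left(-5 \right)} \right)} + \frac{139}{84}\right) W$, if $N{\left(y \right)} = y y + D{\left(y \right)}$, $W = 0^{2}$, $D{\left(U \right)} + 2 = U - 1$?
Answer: $0$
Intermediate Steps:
$D{\left(U \right)} = -3 + U$ ($D{\left(U \right)} = -2 + \left(U - 1\right) = -2 + \left(-1 + U\right) = -3 + U$)
$W = 0$
$N{\left(y \right)} = -3 + y + y^{2}$ ($N{\left(y \right)} = y y + \left(-3 + y\right) = y^{2} + \left(-3 + y\right) = -3 + y + y^{2}$)
$\left(N{\left(j{\left(-5 \right)} \right)} + \frac{139}{84}\right) W = \left(\left(-3 + 1 + 1^{2}\right) + \frac{139}{84}\right) 0 = \left(\left(-3 + 1 + 1\right) + 139 \cdot \frac{1}{84}\right) 0 = \left(-1 + \frac{139}{84}\right) 0 = \frac{55}{84} \cdot 0 = 0$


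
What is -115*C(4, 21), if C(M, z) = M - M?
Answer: 0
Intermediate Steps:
C(M, z) = 0
-115*C(4, 21) = -115*0 = 0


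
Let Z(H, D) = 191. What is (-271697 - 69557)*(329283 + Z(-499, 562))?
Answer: -112434320396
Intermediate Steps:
(-271697 - 69557)*(329283 + Z(-499, 562)) = (-271697 - 69557)*(329283 + 191) = -341254*329474 = -112434320396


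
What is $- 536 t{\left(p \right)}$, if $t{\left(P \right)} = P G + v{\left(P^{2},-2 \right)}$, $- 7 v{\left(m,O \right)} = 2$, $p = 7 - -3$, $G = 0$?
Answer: $\frac{1072}{7} \approx 153.14$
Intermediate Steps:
$p = 10$ ($p = 7 + 3 = 10$)
$v{\left(m,O \right)} = - \frac{2}{7}$ ($v{\left(m,O \right)} = \left(- \frac{1}{7}\right) 2 = - \frac{2}{7}$)
$t{\left(P \right)} = - \frac{2}{7}$ ($t{\left(P \right)} = P 0 - \frac{2}{7} = 0 - \frac{2}{7} = - \frac{2}{7}$)
$- 536 t{\left(p \right)} = \left(-536\right) \left(- \frac{2}{7}\right) = \frac{1072}{7}$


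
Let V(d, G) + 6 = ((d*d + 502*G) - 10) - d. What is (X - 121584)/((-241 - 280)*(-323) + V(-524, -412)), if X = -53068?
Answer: -174652/236543 ≈ -0.73835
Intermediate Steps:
V(d, G) = -16 + d**2 - d + 502*G (V(d, G) = -6 + (((d*d + 502*G) - 10) - d) = -6 + (((d**2 + 502*G) - 10) - d) = -6 + ((-10 + d**2 + 502*G) - d) = -6 + (-10 + d**2 - d + 502*G) = -16 + d**2 - d + 502*G)
(X - 121584)/((-241 - 280)*(-323) + V(-524, -412)) = (-53068 - 121584)/((-241 - 280)*(-323) + (-16 + (-524)**2 - 1*(-524) + 502*(-412))) = -174652/(-521*(-323) + (-16 + 274576 + 524 - 206824)) = -174652/(168283 + 68260) = -174652/236543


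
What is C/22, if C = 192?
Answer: 96/11 ≈ 8.7273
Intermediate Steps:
C/22 = 192/22 = 192*(1/22) = 96/11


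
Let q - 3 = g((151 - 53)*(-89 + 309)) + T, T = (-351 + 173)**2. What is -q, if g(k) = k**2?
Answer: -464865287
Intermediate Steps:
T = 31684 (T = (-178)**2 = 31684)
q = 464865287 (q = 3 + (((151 - 53)*(-89 + 309))**2 + 31684) = 3 + ((98*220)**2 + 31684) = 3 + (21560**2 + 31684) = 3 + (464833600 + 31684) = 3 + 464865284 = 464865287)
-q = -1*464865287 = -464865287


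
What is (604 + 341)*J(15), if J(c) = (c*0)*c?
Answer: 0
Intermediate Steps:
J(c) = 0 (J(c) = 0*c = 0)
(604 + 341)*J(15) = (604 + 341)*0 = 945*0 = 0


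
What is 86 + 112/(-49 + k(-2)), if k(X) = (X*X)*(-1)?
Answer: 4446/53 ≈ 83.887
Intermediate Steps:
k(X) = -X² (k(X) = X²*(-1) = -X²)
86 + 112/(-49 + k(-2)) = 86 + 112/(-49 - 1*(-2)²) = 86 + 112/(-49 - 1*4) = 86 + 112/(-49 - 4) = 86 + 112/(-53) = 86 - 1/53*112 = 86 - 112/53 = 4446/53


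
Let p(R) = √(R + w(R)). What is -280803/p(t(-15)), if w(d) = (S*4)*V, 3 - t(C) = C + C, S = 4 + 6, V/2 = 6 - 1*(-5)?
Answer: -280803*√913/913 ≈ -9293.2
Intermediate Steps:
V = 22 (V = 2*(6 - 1*(-5)) = 2*(6 + 5) = 2*11 = 22)
S = 10
t(C) = 3 - 2*C (t(C) = 3 - (C + C) = 3 - 2*C)
w(d) = 880 (w(d) = (10*4)*22 = 40*22 = 880)
p(R) = √(880 + R) (p(R) = √(R + 880) = √(880 + R))
-280803/p(t(-15)) = -280803/√(880 + (3 - 2*(-15))) = -280803/√(880 + (3 + 30)) = -280803/√(880 + 33) = -280803*√913/913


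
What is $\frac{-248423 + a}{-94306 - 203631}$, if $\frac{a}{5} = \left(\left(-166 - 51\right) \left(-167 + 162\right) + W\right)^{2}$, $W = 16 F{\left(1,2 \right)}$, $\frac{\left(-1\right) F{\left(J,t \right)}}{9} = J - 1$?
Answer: $- \frac{5637702}{297937} \approx -18.922$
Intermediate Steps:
$F{\left(J,t \right)} = 9 - 9 J$ ($F{\left(J,t \right)} = - 9 \left(J - 1\right) = - 9 \left(-1 + J\right) = 9 - 9 J$)
$W = 0$ ($W = 16 \left(9 - 9\right) = 16 \cdot 0 = 0$)
$a = 5886125$ ($a = 5 \left(\left(-166 - 51\right) \left(-167 + 162\right) + 0\right)^{2} = 5 \left(\left(-217\right) \left(-5\right) + 0\right)^{2} = 5 \left(1085 + 0\right)^{2} = 5 \cdot 1085^{2} = 5 \cdot 1177225 = 5886125$)
$\frac{-248423 + a}{-94306 - 203631} = \frac{-248423 + 5886125}{-94306 - 203631} = \frac{5637702}{-297937} = 5637702 \left(- \frac{1}{297937}\right) = - \frac{5637702}{297937}$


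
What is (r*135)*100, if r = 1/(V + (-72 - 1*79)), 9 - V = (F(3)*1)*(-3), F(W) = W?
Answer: -13500/133 ≈ -101.50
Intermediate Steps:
V = 18 (V = 9 - 3*1*(-3) = 9 - 3*(-3) = 9 - 1*(-9) = 9 + 9 = 18)
r = -1/133 (r = 1/(18 + (-72 - 1*79)) = 1/(18 + (-72 - 79)) = 1/(18 - 151) = 1/(-133) = -1/133 ≈ -0.0075188)
(r*135)*100 = -1/133*135*100 = -135/133*100 = -13500/133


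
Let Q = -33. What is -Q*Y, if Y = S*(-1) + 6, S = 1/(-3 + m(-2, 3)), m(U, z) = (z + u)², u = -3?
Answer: 209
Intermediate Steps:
m(U, z) = (-3 + z)² (m(U, z) = (z - 3)² = (-3 + z)²)
S = -⅓ (S = 1/(-3 + (-3 + 3)²) = 1/(-3 + 0²) = 1/(-3 + 0) = 1/(-3) = -⅓ ≈ -0.33333)
Y = 19/3 (Y = -⅓*(-1) + 6 = ⅓ + 6 = 19/3 ≈ 6.3333)
-Q*Y = -(-33)*19/3 = -1*(-209) = 209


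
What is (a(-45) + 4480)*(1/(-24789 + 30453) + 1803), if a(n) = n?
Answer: 45291075955/5664 ≈ 7.9963e+6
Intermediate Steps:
(a(-45) + 4480)*(1/(-24789 + 30453) + 1803) = (-45 + 4480)*(1/(-24789 + 30453) + 1803) = 4435*(1/5664 + 1803) = 4435*(10212193/5664) = 45291075955/5664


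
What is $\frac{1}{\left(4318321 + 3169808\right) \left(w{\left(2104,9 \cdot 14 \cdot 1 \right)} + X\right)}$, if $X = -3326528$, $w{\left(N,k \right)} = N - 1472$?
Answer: $- \frac{1}{24904738288584} \approx -4.0153 \cdot 10^{-14}$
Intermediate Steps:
$w{\left(N,k \right)} = -1472 + N$
$\frac{1}{\left(4318321 + 3169808\right) \left(w{\left(2104,9 \cdot 14 \cdot 1 \right)} + X\right)} = \frac{1}{\left(4318321 + 3169808\right) \left(\left(-1472 + 2104\right) - 3326528\right)} = \frac{1}{7488129 \left(632 - 3326528\right)} = \frac{1}{7488129 \left(-3325896\right)} = \frac{1}{-24904738288584} = - \frac{1}{24904738288584}$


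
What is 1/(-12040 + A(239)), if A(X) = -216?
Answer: -1/12256 ≈ -8.1593e-5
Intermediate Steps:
1/(-12040 + A(239)) = 1/(-12040 - 216) = 1/(-12256) = -1/12256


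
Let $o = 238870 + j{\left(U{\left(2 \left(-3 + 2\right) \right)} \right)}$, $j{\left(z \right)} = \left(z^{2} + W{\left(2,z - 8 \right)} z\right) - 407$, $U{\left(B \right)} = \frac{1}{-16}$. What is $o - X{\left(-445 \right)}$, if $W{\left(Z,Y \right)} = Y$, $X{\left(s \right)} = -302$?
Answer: $\frac{30561985}{128} \approx 2.3877 \cdot 10^{5}$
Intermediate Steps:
$U{\left(B \right)} = - \frac{1}{16}$
$j{\left(z \right)} = -407 + z^{2} + z \left(-8 + z\right)$ ($j{\left(z \right)} = \left(z^{2} + \left(z - 8\right) z\right) - 407 = \left(z^{2} + \left(-8 + z\right) z\right) - 407 = \left(z^{2} + z \left(-8 + z\right)\right) - 407 = -407 + z^{2} + z \left(-8 + z\right)$)
$o = \frac{30523329}{128}$ ($o = 238870 - \left(407 - \frac{1}{256} + \frac{-8 - \frac{1}{16}}{16}\right) = 238870 - \frac{52031}{128} = \frac{30523329}{128} \approx 2.3846 \cdot 10^{5}$)
$o - X{\left(-445 \right)} = \frac{30523329}{128} - -302 = \frac{30523329}{128} + 302 = \frac{30561985}{128}$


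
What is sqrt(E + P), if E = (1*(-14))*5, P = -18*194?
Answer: I*sqrt(3562) ≈ 59.682*I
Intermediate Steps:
P = -3492
E = -70 (E = -14*5 = -70)
sqrt(E + P) = sqrt(-70 - 3492) = sqrt(-3562) = I*sqrt(3562)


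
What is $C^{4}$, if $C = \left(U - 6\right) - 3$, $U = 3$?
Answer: $1296$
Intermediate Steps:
$C = -6$ ($C = \left(3 - 6\right) - 3 = -3 - 3 = -6$)
$C^{4} = \left(-6\right)^{4} = 1296$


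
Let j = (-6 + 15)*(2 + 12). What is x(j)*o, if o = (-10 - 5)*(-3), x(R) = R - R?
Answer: 0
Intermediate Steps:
j = 126 (j = 9*14 = 126)
x(R) = 0
o = 45 (o = -15*(-3) = 45)
x(j)*o = 0*45 = 0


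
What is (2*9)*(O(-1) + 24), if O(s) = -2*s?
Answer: 468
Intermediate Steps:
(2*9)*(O(-1) + 24) = (2*9)*(-2*(-1) + 24) = 18*(2 + 24) = 18*26 = 468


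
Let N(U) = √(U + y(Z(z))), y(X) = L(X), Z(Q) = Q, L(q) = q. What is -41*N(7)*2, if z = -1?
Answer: -82*√6 ≈ -200.86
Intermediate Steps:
y(X) = X
N(U) = √(-1 + U) (N(U) = √(U - 1) = √(-1 + U))
-41*N(7)*2 = -41*√(-1 + 7)*2 = -41*√6*2 = -82*√6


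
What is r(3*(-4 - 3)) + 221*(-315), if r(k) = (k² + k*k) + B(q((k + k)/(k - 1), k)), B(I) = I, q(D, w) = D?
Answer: -756042/11 ≈ -68731.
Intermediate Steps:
r(k) = 2*k² + 2*k/(-1 + k) (r(k) = (k² + k*k) + (k + k)/(k - 1) = (k² + k²) + (2*k)/(-1 + k) = 2*k² + 2*k/(-1 + k))
r(3*(-4 - 3)) + 221*(-315) = 2*(3*(-4 - 3))*(1 + (3*(-4 - 3))*(-1 + 3*(-4 - 3)))/(-1 + 3*(-4 - 3)) + 221*(-315) = 2*(3*(-7))*(1 + (3*(-7))*(-1 + 3*(-7)))/(-1 + 3*(-7)) - 69615 = 2*(-21)*(1 - 21*(-1 - 21))/(-1 - 21) - 69615 = 2*(-21)*(1 - 21*(-22))/(-22) - 69615 = 2*(-21)*(-1/22)*(1 + 462) - 69615 = 2*(-21)*(-1/22)*463 - 69615 = 9723/11 - 69615 = -756042/11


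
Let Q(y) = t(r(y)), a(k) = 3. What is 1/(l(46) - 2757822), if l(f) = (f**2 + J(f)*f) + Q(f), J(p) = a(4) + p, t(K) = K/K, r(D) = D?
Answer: -1/2753451 ≈ -3.6318e-7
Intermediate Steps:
t(K) = 1
J(p) = 3 + p
Q(y) = 1
l(f) = 1 + f**2 + f*(3 + f) (l(f) = (f**2 + (3 + f)*f) + 1 = (f**2 + f*(3 + f)) + 1 = 1 + f**2 + f*(3 + f))
1/(l(46) - 2757822) = 1/((1 + 46**2 + 46*(3 + 46)) - 2757822) = 1/((1 + 2116 + 46*49) - 2757822) = 1/((1 + 2116 + 2254) - 2757822) = 1/(4371 - 2757822) = 1/(-2753451) = -1/2753451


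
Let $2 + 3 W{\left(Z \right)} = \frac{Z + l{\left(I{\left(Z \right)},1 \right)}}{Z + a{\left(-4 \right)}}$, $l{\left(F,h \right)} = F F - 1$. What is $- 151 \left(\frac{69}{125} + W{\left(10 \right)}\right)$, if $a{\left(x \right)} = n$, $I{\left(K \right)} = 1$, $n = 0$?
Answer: $- \frac{12382}{375} \approx -33.019$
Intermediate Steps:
$l{\left(F,h \right)} = -1 + F^{2}$ ($l{\left(F,h \right)} = F^{2} - 1 = -1 + F^{2}$)
$a{\left(x \right)} = 0$
$W{\left(Z \right)} = - \frac{1}{3}$ ($W{\left(Z \right)} = - \frac{2}{3} + \frac{\left(Z - \left(1 - 1^{2}\right)\right) \frac{1}{Z + 0}}{3} = - \frac{2}{3} + \frac{\left(Z + \left(-1 + 1\right)\right) \frac{1}{Z}}{3} = - \frac{2}{3} + \frac{\left(Z + 0\right) \frac{1}{Z}}{3} = - \frac{2}{3} + \frac{Z \frac{1}{Z}}{3} = - \frac{2}{3} + \frac{1}{3} \cdot 1 = - \frac{2}{3} + \frac{1}{3} = - \frac{1}{3}$)
$- 151 \left(\frac{69}{125} + W{\left(10 \right)}\right) = - 151 \left(\frac{69}{125} - \frac{1}{3}\right) = \left(-151\right) \frac{82}{375} = - \frac{12382}{375}$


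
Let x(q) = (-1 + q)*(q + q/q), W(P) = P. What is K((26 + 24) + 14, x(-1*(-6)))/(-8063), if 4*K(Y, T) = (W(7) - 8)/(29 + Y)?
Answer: 1/2999436 ≈ 3.3340e-7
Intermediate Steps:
x(q) = (1 + q)*(-1 + q) (x(q) = (-1 + q)*(q + 1) = (-1 + q)*(1 + q) = (1 + q)*(-1 + q))
K(Y, T) = -1/(4*(29 + Y)) (K(Y, T) = ((7 - 8)/(29 + Y))/4 = (-1/(29 + Y))/4 = -1/(4*(29 + Y)))
K((26 + 24) + 14, x(-1*(-6)))/(-8063) = -1/(116 + 4*((26 + 24) + 14))/(-8063) = -1/(116 + 4*(50 + 14))*(-1/8063) = -1/(116 + 4*64)*(-1/8063) = -1/(116 + 256)*(-1/8063) = -1/372*(-1/8063) = 1/2999436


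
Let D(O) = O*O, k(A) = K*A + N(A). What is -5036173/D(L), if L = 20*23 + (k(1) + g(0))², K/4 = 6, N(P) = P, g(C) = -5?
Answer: -5036173/739600 ≈ -6.8093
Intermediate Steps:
K = 24 (K = 4*6 = 24)
k(A) = 25*A (k(A) = 24*A + A = 25*A)
L = 860 (L = 20*23 + (25*1 - 5)² = 460 + (25 - 5)² = 460 + 20² = 460 + 400 = 860)
D(O) = O²
-5036173/D(L) = -5036173/(860²) = -5036173/739600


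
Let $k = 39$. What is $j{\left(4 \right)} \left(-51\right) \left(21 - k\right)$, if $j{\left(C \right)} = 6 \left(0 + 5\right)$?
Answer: $27540$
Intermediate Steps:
$j{\left(C \right)} = 30$ ($j{\left(C \right)} = 6 \cdot 5 = 30$)
$j{\left(4 \right)} \left(-51\right) \left(21 - k\right) = 30 \left(-51\right) \left(21 - 39\right) = - 1530 \left(21 - 39\right) = \left(-1530\right) \left(-18\right) = 27540$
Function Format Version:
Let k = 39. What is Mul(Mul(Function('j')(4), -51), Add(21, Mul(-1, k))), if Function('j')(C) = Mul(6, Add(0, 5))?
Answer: 27540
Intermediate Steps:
Function('j')(C) = 30 (Function('j')(C) = Mul(6, 5) = 30)
Mul(Mul(Function('j')(4), -51), Add(21, Mul(-1, k))) = Mul(Mul(30, -51), Add(21, Mul(-1, 39))) = Mul(-1530, Add(21, -39)) = Mul(-1530, -18) = 27540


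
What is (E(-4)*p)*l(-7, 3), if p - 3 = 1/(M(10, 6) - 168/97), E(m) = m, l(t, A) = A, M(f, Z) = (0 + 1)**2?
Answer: -1392/71 ≈ -19.606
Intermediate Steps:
M(f, Z) = 1 (M(f, Z) = 1**2 = 1)
p = 116/71 (p = 3 + 1/(1 - 168/97) = 3 + 1/(-71/97) = 3 - 97/71 = 116/71 ≈ 1.6338)
(E(-4)*p)*l(-7, 3) = -4*116/71*3 = -464/71*3 = -1392/71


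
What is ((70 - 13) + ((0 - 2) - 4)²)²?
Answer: 8649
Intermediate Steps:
((70 - 13) + ((0 - 2) - 4)²)² = (57 + (-2 - 4)²)² = (57 + (-6)²)² = (57 + 36)² = 93² = 8649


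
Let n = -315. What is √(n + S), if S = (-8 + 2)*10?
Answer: 5*I*√15 ≈ 19.365*I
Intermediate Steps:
S = -60 (S = -6*10 = -60)
√(n + S) = √(-315 - 60) = √(-375) = 5*I*√15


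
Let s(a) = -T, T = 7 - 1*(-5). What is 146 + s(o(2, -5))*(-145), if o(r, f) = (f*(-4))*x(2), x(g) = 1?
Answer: 1886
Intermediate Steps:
T = 12 (T = 7 + 5 = 12)
o(r, f) = -4*f (o(r, f) = (f*(-4))*1 = -4*f*1 = -4*f)
s(a) = -12 (s(a) = -1*12 = -12)
146 + s(o(2, -5))*(-145) = 146 - 12*(-145) = 146 + 1740 = 1886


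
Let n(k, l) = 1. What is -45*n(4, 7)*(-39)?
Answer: 1755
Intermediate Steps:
-45*n(4, 7)*(-39) = -45*1*(-39) = -45*(-39) = 1755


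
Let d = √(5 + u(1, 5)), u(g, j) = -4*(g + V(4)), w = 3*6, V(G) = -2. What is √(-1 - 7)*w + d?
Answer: 3 + 36*I*√2 ≈ 3.0 + 50.912*I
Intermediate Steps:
w = 18
u(g, j) = 8 - 4*g (u(g, j) = -4*(g - 2) = -4*(-2 + g) = 8 - 4*g)
d = 3 (d = √(5 + (8 - 4*1)) = √(5 + (8 - 4)) = √(5 + 4) = √9 = 3)
√(-1 - 7)*w + d = √(-1 - 7)*18 + 3 = √(-8)*18 + 3 = (2*I*√2)*18 + 3 = 36*I*√2 + 3 = 3 + 36*I*√2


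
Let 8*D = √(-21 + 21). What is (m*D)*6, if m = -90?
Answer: 0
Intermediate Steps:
D = 0 (D = √(-21 + 21)/8 = √0/8 = (⅛)*0 = 0)
(m*D)*6 = -90*0*6 = 0*6 = 0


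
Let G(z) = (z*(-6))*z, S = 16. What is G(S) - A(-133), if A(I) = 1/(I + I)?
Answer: -408575/266 ≈ -1536.0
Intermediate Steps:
A(I) = 1/(2*I)
G(z) = -6*z² (G(z) = (-6*z)*z = -6*z²)
G(S) - A(-133) = -6*16² - 1/(2*(-133)) = -6*256 - (-1)/(2*133) = -1536 - 1*(-1/266) = -1536 + 1/266 = -408575/266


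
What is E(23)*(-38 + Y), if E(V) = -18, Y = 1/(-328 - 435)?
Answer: 521910/763 ≈ 684.02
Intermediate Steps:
Y = -1/763 (Y = 1/(-763) = -1/763 ≈ -0.0013106)
E(23)*(-38 + Y) = -18*(-38 - 1/763) = -18*(-28995/763) = 521910/763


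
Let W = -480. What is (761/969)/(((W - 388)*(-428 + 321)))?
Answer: 761/89996844 ≈ 8.4559e-6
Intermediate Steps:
(761/969)/(((W - 388)*(-428 + 321))) = (761/969)/(((-480 - 388)*(-428 + 321))) = (761*(1/969))/((-868*(-107))) = (761/969)/92876 = (761/969)*(1/92876) = 761/89996844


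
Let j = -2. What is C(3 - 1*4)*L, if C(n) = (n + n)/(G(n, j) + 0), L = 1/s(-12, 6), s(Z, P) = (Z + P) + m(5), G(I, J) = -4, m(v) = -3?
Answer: -1/18 ≈ -0.055556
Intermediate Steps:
s(Z, P) = -3 + P + Z (s(Z, P) = (Z + P) - 3 = (P + Z) - 3 = -3 + P + Z)
L = -⅑ (L = 1/(-3 + 6 - 12) = 1/(-9) = -⅑ ≈ -0.11111)
C(n) = -n/2 (C(n) = (n + n)/(-4 + 0) = (2*n)/(-4) = (2*n)*(-¼) = -n/2)
C(3 - 1*4)*L = -(3 - 1*4)/2*(-⅑) = -(3 - 4)/2*(-⅑) = -½*(-1)*(-⅑) = (½)*(-⅑) = -1/18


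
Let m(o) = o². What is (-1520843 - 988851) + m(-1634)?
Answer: 160262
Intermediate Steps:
(-1520843 - 988851) + m(-1634) = (-1520843 - 988851) + (-1634)² = -2509694 + 2669956 = 160262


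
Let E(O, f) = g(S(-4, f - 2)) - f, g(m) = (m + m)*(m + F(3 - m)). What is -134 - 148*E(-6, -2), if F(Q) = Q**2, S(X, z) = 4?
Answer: -6350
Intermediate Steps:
g(m) = 2*m*(m + (3 - m)**2) (g(m) = (m + m)*(m + (3 - m)**2) = (2*m)*(m + (3 - m)**2) = 2*m*(m + (3 - m)**2))
E(O, f) = 40 - f (E(O, f) = 2*4*(4 + (-3 + 4)**2) - f = 2*4*(4 + 1**2) - f = 2*4*(4 + 1) - f = 2*4*5 - f = 40 - f)
-134 - 148*E(-6, -2) = -134 - 148*(40 - 1*(-2)) = -134 - 148*(40 + 2) = -134 - 148*42 = -134 - 6216 = -6350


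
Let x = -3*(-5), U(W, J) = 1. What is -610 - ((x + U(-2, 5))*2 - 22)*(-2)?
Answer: -590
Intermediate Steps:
x = 15
-610 - ((x + U(-2, 5))*2 - 22)*(-2) = -610 - ((15 + 1)*2 - 22)*(-2) = -610 - (16*2 - 22)*(-2) = -610 - (32 - 22)*(-2) = -610 - 10*(-2) = -610 - 1*(-20) = -610 + 20 = -590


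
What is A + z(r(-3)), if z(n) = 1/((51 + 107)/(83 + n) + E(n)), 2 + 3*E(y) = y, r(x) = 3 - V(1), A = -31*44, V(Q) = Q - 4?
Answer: -1131853/830 ≈ -1363.7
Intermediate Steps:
V(Q) = -4 + Q
A = -1364
r(x) = 6 (r(x) = 3 - (-4 + 1) = 3 - 1*(-3) = 3 + 3 = 6)
E(y) = -2/3 + y/3
z(n) = 1/(-2/3 + 158/(83 + n) + n/3) (z(n) = 1/((51 + 107)/(83 + n) + (-2/3 + n/3)) = 1/(158/(83 + n) + (-2/3 + n/3)) = 1/(-2/3 + 158/(83 + n) + n/3))
A + z(r(-3)) = -1364 + 3*(83 + 6)/(308 + 6**2 + 81*6) = -1364 + 3*89/(308 + 36 + 486) = -1364 + 3*89/830 = -1364 + 3*(1/830)*89 = -1364 + 267/830 = -1131853/830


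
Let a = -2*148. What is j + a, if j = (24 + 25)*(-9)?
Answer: -737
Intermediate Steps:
a = -296
j = -441 (j = 49*(-9) = -441)
j + a = -441 - 296 = -737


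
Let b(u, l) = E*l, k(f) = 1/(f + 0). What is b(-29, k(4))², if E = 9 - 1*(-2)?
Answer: 121/16 ≈ 7.5625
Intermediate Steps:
k(f) = 1/f
E = 11 (E = 9 + 2 = 11)
b(u, l) = 11*l
b(-29, k(4))² = (11/4)² = 121/16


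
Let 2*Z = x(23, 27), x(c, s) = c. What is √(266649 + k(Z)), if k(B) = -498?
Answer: √266151 ≈ 515.90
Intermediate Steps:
Z = 23/2 (Z = (½)*23 = 23/2 ≈ 11.500)
√(266649 + k(Z)) = √(266649 - 498) = √266151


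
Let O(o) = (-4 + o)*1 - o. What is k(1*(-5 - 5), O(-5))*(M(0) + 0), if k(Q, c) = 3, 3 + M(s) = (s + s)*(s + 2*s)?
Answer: -9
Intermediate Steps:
O(o) = -4 (O(o) = (-4 + o) - o = -4)
M(s) = -3 + 6*s² (M(s) = -3 + (s + s)*(s + 2*s) = -3 + (2*s)*(3*s) = -3 + 6*s²)
k(1*(-5 - 5), O(-5))*(M(0) + 0) = 3*((-3 + 6*0²) + 0) = 3*((-3 + 6*0) + 0) = 3*((-3 + 0) + 0) = 3*(-3 + 0) = 3*(-3) = -9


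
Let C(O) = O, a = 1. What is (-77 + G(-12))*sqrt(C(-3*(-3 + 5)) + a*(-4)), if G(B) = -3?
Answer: -80*I*sqrt(10) ≈ -252.98*I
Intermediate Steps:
(-77 + G(-12))*sqrt(C(-3*(-3 + 5)) + a*(-4)) = (-77 - 3)*sqrt(-3*(-3 + 5) + 1*(-4)) = -80*sqrt(-3*2 - 4) = -80*sqrt(-6 - 4) = -80*I*sqrt(10)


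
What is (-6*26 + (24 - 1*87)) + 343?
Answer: 124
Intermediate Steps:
(-6*26 + (24 - 1*87)) + 343 = (-156 + (24 - 87)) + 343 = (-156 - 63) + 343 = -219 + 343 = 124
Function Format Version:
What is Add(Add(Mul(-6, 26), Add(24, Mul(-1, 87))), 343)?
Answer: 124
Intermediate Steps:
Add(Add(Mul(-6, 26), Add(24, Mul(-1, 87))), 343) = Add(Add(-156, Add(24, -87)), 343) = Add(Add(-156, -63), 343) = Add(-219, 343) = 124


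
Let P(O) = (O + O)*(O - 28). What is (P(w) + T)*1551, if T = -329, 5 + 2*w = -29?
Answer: 1862751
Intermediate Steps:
w = -17 (w = -5/2 + (½)*(-29) = -5/2 - 29/2 = -17)
P(O) = 2*O*(-28 + O) (P(O) = (2*O)*(-28 + O) = 2*O*(-28 + O))
(P(w) + T)*1551 = (2*(-17)*(-28 - 17) - 329)*1551 = (2*(-17)*(-45) - 329)*1551 = (1530 - 329)*1551 = 1201*1551 = 1862751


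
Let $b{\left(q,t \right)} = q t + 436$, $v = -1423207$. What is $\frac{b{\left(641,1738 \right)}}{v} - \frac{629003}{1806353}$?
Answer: $- \frac{2908371053003}{2570814234071} \approx -1.1313$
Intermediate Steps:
$b{\left(q,t \right)} = 436 + q t$
$\frac{b{\left(641,1738 \right)}}{v} - \frac{629003}{1806353} = \frac{436 + 641 \cdot 1738}{-1423207} - \frac{629003}{1806353} = \left(436 + 1114058\right) \left(- \frac{1}{1423207}\right) - \frac{629003}{1806353} = 1114494 \left(- \frac{1}{1423207}\right) - \frac{629003}{1806353} = - \frac{1114494}{1423207} - \frac{629003}{1806353} = - \frac{2908371053003}{2570814234071}$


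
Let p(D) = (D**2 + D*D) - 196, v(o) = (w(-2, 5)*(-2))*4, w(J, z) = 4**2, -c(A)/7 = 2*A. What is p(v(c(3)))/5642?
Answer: 16286/2821 ≈ 5.7731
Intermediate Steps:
c(A) = -14*A
w(J, z) = 16
v(o) = -128 (v(o) = (16*(-2))*4 = -32*4 = -128)
p(D) = -196 + 2*D**2 (p(D) = (D**2 + D**2) - 196 = 2*D**2 - 196 = -196 + 2*D**2)
p(v(c(3)))/5642 = (-196 + 2*(-128)**2)/5642 = (-196 + 2*16384)*(1/5642) = (-196 + 32768)*(1/5642) = 32572*(1/5642) = 16286/2821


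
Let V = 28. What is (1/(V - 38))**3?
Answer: -1/1000 ≈ -0.0010000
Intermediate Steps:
(1/(V - 38))**3 = (1/(28 - 38))**3 = (1/(-10))**3 = (-1/10)**3 = -1/1000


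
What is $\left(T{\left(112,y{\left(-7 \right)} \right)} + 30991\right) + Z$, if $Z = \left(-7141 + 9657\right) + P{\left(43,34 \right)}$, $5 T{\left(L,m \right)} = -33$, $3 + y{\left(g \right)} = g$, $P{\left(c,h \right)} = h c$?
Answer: $\frac{174812}{5} \approx 34962.0$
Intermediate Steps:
$P{\left(c,h \right)} = c h$
$y{\left(g \right)} = -3 + g$
$T{\left(L,m \right)} = - \frac{33}{5}$ ($T{\left(L,m \right)} = \frac{1}{5} \left(-33\right) = - \frac{33}{5}$)
$Z = 3978$ ($Z = \left(-7141 + 9657\right) + 43 \cdot 34 = 2516 + 1462 = 3978$)
$\left(T{\left(112,y{\left(-7 \right)} \right)} + 30991\right) + Z = \left(- \frac{33}{5} + 30991\right) + 3978 = \frac{154922}{5} + 3978 = \frac{174812}{5}$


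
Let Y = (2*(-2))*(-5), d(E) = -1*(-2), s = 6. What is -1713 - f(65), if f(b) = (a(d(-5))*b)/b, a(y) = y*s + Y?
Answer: -1745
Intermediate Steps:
d(E) = 2
Y = 20 (Y = -4*(-5) = 20)
a(y) = 20 + 6*y (a(y) = y*6 + 20 = 6*y + 20 = 20 + 6*y)
f(b) = 32 (f(b) = ((20 + 6*2)*b)/b = ((20 + 12)*b)/b = (32*b)/b = 32)
-1713 - f(65) = -1713 - 1*32 = -1713 - 32 = -1745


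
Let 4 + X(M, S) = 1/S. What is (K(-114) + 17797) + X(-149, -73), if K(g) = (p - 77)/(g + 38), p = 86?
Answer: 98714831/5548 ≈ 17793.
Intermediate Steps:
K(g) = 9/(38 + g) (K(g) = (86 - 77)/(g + 38) = 9/(38 + g))
X(M, S) = -4 + 1/S
(K(-114) + 17797) + X(-149, -73) = (9/(38 - 114) + 17797) + (-4 + 1/(-73)) = (9/(-76) + 17797) + (-4 - 1/73) = (9*(-1/76) + 17797) - 293/73 = (-9/76 + 17797) - 293/73 = 1352563/76 - 293/73 = 98714831/5548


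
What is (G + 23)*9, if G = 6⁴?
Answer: 11871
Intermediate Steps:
G = 1296
(G + 23)*9 = (1296 + 23)*9 = 1319*9 = 11871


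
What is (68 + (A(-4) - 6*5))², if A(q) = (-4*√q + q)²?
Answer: -3996 - 1280*I ≈ -3996.0 - 1280.0*I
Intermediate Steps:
A(q) = (q - 4*√q)²
(68 + (A(-4) - 6*5))² = (68 + ((-1*(-4) + 4*√(-4))² - 6*5))² = (68 + ((4 + 4*(2*I))² - 30))² = (68 + ((4 + 8*I)² - 30))² = (68 + (-30 + (4 + 8*I)²))² = (38 + (4 + 8*I)²)²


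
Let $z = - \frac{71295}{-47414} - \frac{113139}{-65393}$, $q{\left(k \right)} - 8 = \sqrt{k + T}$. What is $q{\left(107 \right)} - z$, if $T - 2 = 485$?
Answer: $\frac{14777783135}{3100543702} + 3 \sqrt{66} \approx 29.138$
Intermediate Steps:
$T = 487$ ($T = 2 + 485 = 487$)
$q{\left(k \right)} = 8 + \sqrt{487 + k}$ ($q{\left(k \right)} = 8 + \sqrt{k + 487} = 8 + \sqrt{487 + k}$)
$z = \frac{10026566481}{3100543702}$ ($z = \left(-71295\right) \left(- \frac{1}{47414}\right) - - \frac{113139}{65393} = \frac{71295}{47414} + \frac{113139}{65393} = \frac{10026566481}{3100543702} \approx 3.2338$)
$q{\left(107 \right)} - z = \left(8 + \sqrt{487 + 107}\right) - \frac{10026566481}{3100543702} = \left(8 + \sqrt{594}\right) - \frac{10026566481}{3100543702} = \left(8 + 3 \sqrt{66}\right) - \frac{10026566481}{3100543702} = \frac{14777783135}{3100543702} + 3 \sqrt{66}$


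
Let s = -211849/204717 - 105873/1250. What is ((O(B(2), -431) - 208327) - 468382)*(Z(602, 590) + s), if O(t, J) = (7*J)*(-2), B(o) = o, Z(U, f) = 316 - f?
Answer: 2469543031759457/10235850 ≈ 2.4126e+8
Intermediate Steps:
s = -21938814191/255896250 (s = -211849*1/204717 - 105873*1/1250 = -211849/204717 - 105873/1250 = -21938814191/255896250 ≈ -85.733)
O(t, J) = -14*J
((O(B(2), -431) - 208327) - 468382)*(Z(602, 590) + s) = ((-14*(-431) - 208327) - 468382)*((316 - 1*590) - 21938814191/255896250) = ((6034 - 208327) - 468382)*((316 - 590) - 21938814191/255896250) = (-202293 - 468382)*(-274 - 21938814191/255896250) = -670675*(-92054386691/255896250) = 2469543031759457/10235850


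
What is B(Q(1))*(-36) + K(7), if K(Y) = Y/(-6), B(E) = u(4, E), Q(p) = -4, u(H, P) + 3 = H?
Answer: -223/6 ≈ -37.167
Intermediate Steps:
u(H, P) = -3 + H
B(E) = 1 (B(E) = -3 + 4 = 1)
K(Y) = -Y/6 (K(Y) = Y*(-1/6) = -Y/6)
B(Q(1))*(-36) + K(7) = 1*(-36) - 1/6*7 = -36 - 7/6 = -223/6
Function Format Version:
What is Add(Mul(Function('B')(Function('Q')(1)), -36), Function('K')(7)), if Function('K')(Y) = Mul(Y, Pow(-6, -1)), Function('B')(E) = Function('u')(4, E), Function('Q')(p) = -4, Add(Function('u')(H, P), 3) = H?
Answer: Rational(-223, 6) ≈ -37.167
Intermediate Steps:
Function('u')(H, P) = Add(-3, H)
Function('B')(E) = 1 (Function('B')(E) = Add(-3, 4) = 1)
Function('K')(Y) = Mul(Rational(-1, 6), Y) (Function('K')(Y) = Mul(Y, Rational(-1, 6)) = Mul(Rational(-1, 6), Y))
Add(Mul(Function('B')(Function('Q')(1)), -36), Function('K')(7)) = Add(Mul(1, -36), Mul(Rational(-1, 6), 7)) = Add(-36, Rational(-7, 6)) = Rational(-223, 6)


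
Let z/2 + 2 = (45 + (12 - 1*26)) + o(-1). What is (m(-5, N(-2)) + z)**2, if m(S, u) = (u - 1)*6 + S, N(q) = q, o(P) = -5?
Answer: 625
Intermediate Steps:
m(S, u) = -6 + S + 6*u (m(S, u) = (-1 + u)*6 + S = (-6 + 6*u) + S = -6 + S + 6*u)
z = 48 (z = -4 + 2*((45 + (12 - 1*26)) - 5) = -4 + 2*((45 + (12 - 26)) - 5) = -4 + 2*((45 - 14) - 5) = -4 + 2*(31 - 5) = -4 + 2*26 = -4 + 52 = 48)
(m(-5, N(-2)) + z)**2 = ((-6 - 5 + 6*(-2)) + 48)**2 = ((-6 - 5 - 12) + 48)**2 = (-23 + 48)**2 = 25**2 = 625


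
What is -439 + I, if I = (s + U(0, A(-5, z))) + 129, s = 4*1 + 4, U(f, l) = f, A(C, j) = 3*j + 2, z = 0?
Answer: -302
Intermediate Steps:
A(C, j) = 2 + 3*j
s = 8 (s = 4 + 4 = 8)
I = 137 (I = (8 + 0) + 129 = 8 + 129 = 137)
-439 + I = -439 + 137 = -302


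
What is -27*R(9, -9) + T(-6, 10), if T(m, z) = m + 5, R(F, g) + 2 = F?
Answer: -190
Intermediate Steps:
R(F, g) = -2 + F
T(m, z) = 5 + m
-27*R(9, -9) + T(-6, 10) = -27*(-2 + 9) + (5 - 6) = -27*7 - 1 = -189 - 1 = -190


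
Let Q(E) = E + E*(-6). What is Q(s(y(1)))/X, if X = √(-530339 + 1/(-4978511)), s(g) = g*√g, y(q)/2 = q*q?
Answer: 2*I*√6572377675355776265/264029854523 ≈ 0.01942*I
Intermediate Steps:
y(q) = 2*q² (y(q) = 2*(q*q) = 2*q²)
s(g) = g^(3/2)
Q(E) = -5*E (Q(E) = E - 6*E = -5*E)
X = I*√13144755350711552530/4978511 (X = √(-530339 - 1/4978511) = √(-2640298545230/4978511) = I*√13144755350711552530/4978511 ≈ 728.24*I)
Q(s(y(1)))/X = (-5*2^(3/2))/((I*√13144755350711552530/4978511)) = (-5*2*√2)*(-I*√13144755350711552530/2640298545230) = (-10*√2)*(-I*√13144755350711552530/2640298545230) = 2*I*√6572377675355776265/264029854523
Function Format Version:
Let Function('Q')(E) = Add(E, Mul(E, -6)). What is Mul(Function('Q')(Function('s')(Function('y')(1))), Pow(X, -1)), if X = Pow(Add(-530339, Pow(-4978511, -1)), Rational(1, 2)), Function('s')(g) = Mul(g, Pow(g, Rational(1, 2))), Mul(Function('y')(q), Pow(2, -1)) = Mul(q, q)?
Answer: Mul(Rational(2, 264029854523), I, Pow(6572377675355776265, Rational(1, 2))) ≈ Mul(0.019420, I)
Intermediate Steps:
Function('y')(q) = Mul(2, Pow(q, 2)) (Function('y')(q) = Mul(2, Mul(q, q)) = Mul(2, Pow(q, 2)))
Function('s')(g) = Pow(g, Rational(3, 2))
Function('Q')(E) = Mul(-5, E) (Function('Q')(E) = Add(E, Mul(-6, E)) = Mul(-5, E))
X = Mul(Rational(1, 4978511), I, Pow(13144755350711552530, Rational(1, 2))) (X = Pow(Add(-530339, Rational(-1, 4978511)), Rational(1, 2)) = Pow(Rational(-2640298545230, 4978511), Rational(1, 2)) = Mul(Rational(1, 4978511), I, Pow(13144755350711552530, Rational(1, 2))) ≈ Mul(728.24, I))
Mul(Function('Q')(Function('s')(Function('y')(1))), Pow(X, -1)) = Mul(Mul(-5, Pow(Mul(2, Pow(1, 2)), Rational(3, 2))), Pow(Mul(Rational(1, 4978511), I, Pow(13144755350711552530, Rational(1, 2))), -1)) = Mul(Mul(-5, Pow(Mul(2, 1), Rational(3, 2))), Mul(Rational(-1, 2640298545230), I, Pow(13144755350711552530, Rational(1, 2)))) = Mul(Mul(-5, Pow(2, Rational(3, 2))), Mul(Rational(-1, 2640298545230), I, Pow(13144755350711552530, Rational(1, 2)))) = Mul(Mul(-5, Mul(2, Pow(2, Rational(1, 2)))), Mul(Rational(-1, 2640298545230), I, Pow(13144755350711552530, Rational(1, 2)))) = Mul(Mul(-10, Pow(2, Rational(1, 2))), Mul(Rational(-1, 2640298545230), I, Pow(13144755350711552530, Rational(1, 2)))) = Mul(Rational(2, 264029854523), I, Pow(6572377675355776265, Rational(1, 2)))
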